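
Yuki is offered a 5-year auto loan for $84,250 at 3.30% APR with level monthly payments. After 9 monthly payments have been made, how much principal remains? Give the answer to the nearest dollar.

With monthly rate i = 3.3%/12 = 0.0027500, the balance after k of n payments is P · [(1+i)^n − (1+i)^k] / [(1+i)^n − 1].
(1+0.0027500)^60 = 1.17912606 and (1+0.0027500)^9 = 1.02502400, so the balance is 84,250 × (1.17912606 − 1.02502400) / (1.17912606 − 1) = $72,480.23.

$72,480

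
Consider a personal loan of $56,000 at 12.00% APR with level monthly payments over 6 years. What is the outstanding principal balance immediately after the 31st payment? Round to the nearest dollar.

With monthly rate i = 12%/12 = 0.0100000, the balance after k of n payments is P · [(1+i)^n − (1+i)^k] / [(1+i)^n − 1].
(1+0.0100000)^72 = 2.04709931 and (1+0.0100000)^31 = 1.36132740, so the balance is 56,000 × (2.04709931 − 1.36132740) / (2.04709931 − 1) = $36,675.82.

$36,676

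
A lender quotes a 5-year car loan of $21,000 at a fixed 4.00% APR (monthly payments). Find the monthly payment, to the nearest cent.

$386.75

At 4.00% the monthly rate is 0.0033333, so the payment is 21,000 × 0.0033333 / (1 − 1.0033333^−60) = $386.75.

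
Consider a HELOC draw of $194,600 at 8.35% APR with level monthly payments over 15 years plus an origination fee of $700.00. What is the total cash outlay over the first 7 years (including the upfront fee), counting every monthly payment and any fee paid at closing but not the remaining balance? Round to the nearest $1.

$160,235

Monthly rate = 8.35%/12 = 0.0069583; payment = 194,600 × 0.0069583 / (1 − (1+0.0069583)^−180) = $1,899.23.
Total outlay = 84 × $1,899.23 + $700.00 = $160,235.32.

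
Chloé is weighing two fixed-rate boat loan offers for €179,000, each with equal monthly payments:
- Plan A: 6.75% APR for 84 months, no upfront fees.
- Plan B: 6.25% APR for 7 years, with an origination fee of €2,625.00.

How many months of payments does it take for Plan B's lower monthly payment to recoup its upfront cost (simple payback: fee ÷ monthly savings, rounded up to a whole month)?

Plan A: at 6.75% the monthly rate is 0.0056250, so the payment is 179,000 × 0.0056250 / (1 − 1.0056250^−84) = €2,679.77.
Plan B: at 6.25% the monthly rate is 0.0052083, so the payment is 179,000 × 0.0052083 / (1 − 1.0052083^−84) = €2,636.44.
Monthly savings = €2,679.77 − €2,636.44 = €43.33.
Break-even = €2,625.00 / €43.33 = 60.58 → 61 months.

61 months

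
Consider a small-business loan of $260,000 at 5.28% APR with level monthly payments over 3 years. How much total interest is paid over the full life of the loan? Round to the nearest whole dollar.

Monthly rate = 5.28%/12 = 0.0044000; payment = 260,000 × 0.0044000 / (1 − (1+0.0044000)^−36) = $7,825.16.
Total paid = 36 × $7,825.16 = $281,705.76; interest = $281,705.76 − $260,000 = $21,705.76.

$21,706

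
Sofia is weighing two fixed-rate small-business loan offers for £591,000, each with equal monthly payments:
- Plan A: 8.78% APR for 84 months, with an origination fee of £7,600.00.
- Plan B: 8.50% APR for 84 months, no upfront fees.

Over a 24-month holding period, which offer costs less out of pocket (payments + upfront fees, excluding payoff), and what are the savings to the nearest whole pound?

Plan B by £9,602

Plan A: at 8.78% the monthly rate is 0.0073167, so the payment is 591,000 × 0.0073167 / (1 − 1.0073167^−84) = £9,442.79.
Plan B: monthly rate = 8.5%/12 = 0.0070833; payment = 591,000 × 0.0070833 / (1 − (1+0.0070833)^−84) = £9,359.36.
Over 24 months: Plan A costs 24 × £9,442.79 + £7,600.00 = £234,226.96; Plan B costs 24 × £9,359.36 = £224,624.64.
Plan B is cheaper by £234,226.96 − £224,624.64 = £9,602.32.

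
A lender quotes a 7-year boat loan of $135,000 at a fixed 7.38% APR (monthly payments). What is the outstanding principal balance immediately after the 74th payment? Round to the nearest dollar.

With monthly rate i = 7.38%/12 = 0.0061500, the balance after k of n payments is P · [(1+i)^n − (1+i)^k] / [(1+i)^n − 1].
(1+0.0061500)^84 = 1.67366852 and (1+0.0061500)^74 = 1.57413557, so the balance is 135,000 × (1.67366852 − 1.57413557) / (1.67366852 − 1) = $19,945.93.

$19,946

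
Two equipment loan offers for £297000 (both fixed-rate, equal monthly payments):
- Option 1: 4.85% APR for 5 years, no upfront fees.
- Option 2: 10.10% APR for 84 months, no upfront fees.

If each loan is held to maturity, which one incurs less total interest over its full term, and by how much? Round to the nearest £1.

Option 1 by £80,394

Option 1: monthly rate = 4.85%/12 = 0.0040417; payment = 297,000 × 0.0040417 / (1 − (1+0.0040417)^−60) = £5,584.37.
Total interest on Option 1 = 60 × £5,584.37 − £297,000 = £38,062.20.
Option 2: monthly rate = 10.1%/12 = 0.0084167; payment = 297,000 × 0.0084167 / (1 − (1+0.0084167)^−84) = £4,945.91.
Total interest on Option 2 = 84 × £4,945.91 − £297,000 = £118,456.44.
Option 1 is lower by £80,394.24.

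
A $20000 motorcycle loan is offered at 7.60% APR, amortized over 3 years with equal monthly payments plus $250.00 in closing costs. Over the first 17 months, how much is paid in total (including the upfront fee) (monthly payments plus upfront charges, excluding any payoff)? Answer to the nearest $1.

$10,842

Monthly rate = 7.6%/12 = 0.0063333; payment = 20,000 × 0.0063333 / (1 − (1+0.0063333)^−36) = $623.04.
Total outlay = 17 × $623.04 + $250.00 = $10,841.68.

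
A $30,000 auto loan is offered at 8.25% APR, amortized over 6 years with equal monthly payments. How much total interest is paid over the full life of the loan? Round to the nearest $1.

Monthly rate = 8.25%/12 = 0.0068750; payment = 30,000 × 0.0068750 / (1 − (1+0.0068750)^−72) = $529.67.
Total paid = 72 × $529.67 = $38,136.24; interest = $38,136.24 − $30,000 = $8,136.24.

$8,136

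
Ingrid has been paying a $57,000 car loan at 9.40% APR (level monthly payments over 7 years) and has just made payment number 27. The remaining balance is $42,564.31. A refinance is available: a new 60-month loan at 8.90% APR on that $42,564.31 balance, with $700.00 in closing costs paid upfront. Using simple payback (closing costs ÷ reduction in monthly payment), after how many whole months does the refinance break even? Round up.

Current payment = 57,000 × 9.4%/12 / (1 − (1+0.0078333)^−84) = $928.69.
Refinanced payment = 42,564.31 × 0.0074167 / (1 − (1+0.0074167)^−60) = $881.50.
Monthly savings = $928.69 − $881.50 = $47.19.
Break-even = $700.00 / $47.19 = 14.83 → 15 months.

15 months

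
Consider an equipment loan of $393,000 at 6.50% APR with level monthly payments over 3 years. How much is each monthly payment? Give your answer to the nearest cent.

$12,045.06

Monthly rate = 6.5%/12 = 0.0054167; payment = 393,000 × 0.0054167 / (1 − (1+0.0054167)^−36) = $12,045.06.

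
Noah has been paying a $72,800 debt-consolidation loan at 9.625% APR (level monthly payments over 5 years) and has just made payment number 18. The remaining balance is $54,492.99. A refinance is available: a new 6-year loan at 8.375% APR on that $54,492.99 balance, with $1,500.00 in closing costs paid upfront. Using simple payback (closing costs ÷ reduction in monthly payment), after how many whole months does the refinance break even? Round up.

Current payment = 72,800 × 9.625%/12 / (1 − (1+0.0080208)^−60) = $1,533.39.
Refinanced payment = 54,492.99 × 0.0069792 / (1 − (1+0.0069792)^−72) = $965.45.
Monthly savings = $1,533.39 − $965.45 = $567.94.
Break-even = $1,500.00 / $567.94 = 2.64 → 3 months.

3 months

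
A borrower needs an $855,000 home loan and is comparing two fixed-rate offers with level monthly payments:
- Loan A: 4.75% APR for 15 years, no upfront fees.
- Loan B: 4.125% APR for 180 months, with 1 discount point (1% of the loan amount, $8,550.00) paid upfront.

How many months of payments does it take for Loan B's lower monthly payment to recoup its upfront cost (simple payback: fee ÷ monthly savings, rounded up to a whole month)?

Loan A: monthly rate = 4.75%/12 = 0.0039583; payment = 855,000 × 0.0039583 / (1 − (1+0.0039583)^−180) = $6,650.46.
Loan B: at 4.125% the monthly rate is 0.0034375, so the payment is 855,000 × 0.0034375 / (1 − 1.0034375^−180) = $6,378.02.
Monthly savings = $6,650.46 − $6,378.02 = $272.44.
Break-even = $8,550.00 / $272.44 = 31.38 → 32 months.

32 months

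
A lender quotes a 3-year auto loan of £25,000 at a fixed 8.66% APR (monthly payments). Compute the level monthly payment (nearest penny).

£791.04

At 8.66% the monthly rate is 0.0072167, so the payment is 25,000 × 0.0072167 / (1 − 1.0072167^−36) = £791.04.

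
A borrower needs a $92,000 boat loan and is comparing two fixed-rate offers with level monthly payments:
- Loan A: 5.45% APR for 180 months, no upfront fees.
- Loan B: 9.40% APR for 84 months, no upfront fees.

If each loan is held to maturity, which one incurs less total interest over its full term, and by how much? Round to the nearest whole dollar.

Loan A: at 5.45% the monthly rate is 0.0045417, so the payment is 92,000 × 0.0045417 / (1 − 1.0045417^−180) = $749.28.
Total interest on Loan A = 180 × $749.28 − $92,000 = $42,870.40.
Loan B: at 9.40% the monthly rate is 0.0078333, so the payment is 92,000 × 0.0078333 / (1 − 1.0078333^−84) = $1,498.94.
Total interest on Loan B = 84 × $1,498.94 − $92,000 = $33,910.96.
Loan B is lower by $8,959.44.

Loan B by $8,959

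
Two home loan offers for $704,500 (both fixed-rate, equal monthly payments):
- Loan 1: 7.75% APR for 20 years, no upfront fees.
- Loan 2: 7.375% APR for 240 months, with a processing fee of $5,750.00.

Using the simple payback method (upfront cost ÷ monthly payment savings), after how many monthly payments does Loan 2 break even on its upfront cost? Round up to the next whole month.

Loan 1: monthly rate = 7.75%/12 = 0.0064583; payment = 704,500 × 0.0064583 / (1 − (1+0.0064583)^−240) = $5,783.58.
Loan 2: at 7.375% the monthly rate is 0.0061458, so the payment is 704,500 × 0.0061458 / (1 − 1.0061458^−240) = $5,621.68.
Monthly savings = $5,783.58 − $5,621.68 = $161.90.
Break-even = $5,750.00 / $161.90 = 35.52 → 36 months.

36 months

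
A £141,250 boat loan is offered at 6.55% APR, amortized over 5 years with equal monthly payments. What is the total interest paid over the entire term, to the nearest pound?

£24,772

Monthly rate = 6.55%/12 = 0.0054583; payment = 141,250 × 0.0054583 / (1 − (1+0.0054583)^−60) = £2,767.03.
Total paid = 60 × £2,767.03 = £166,021.80; interest = £166,021.80 − £141,250 = £24,771.80.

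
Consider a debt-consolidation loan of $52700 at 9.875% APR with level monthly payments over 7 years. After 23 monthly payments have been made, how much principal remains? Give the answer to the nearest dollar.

$41,664

With monthly rate i = 9.875%/12 = 0.0082292, the balance after k of n payments is P · [(1+i)^n − (1+i)^k] / [(1+i)^n − 1].
(1+0.0082292)^84 = 1.99057054 and (1+0.0082292)^23 = 1.20743263, so the balance is 52,700 × (1.99057054 − 1.20743263) / (1.99057054 − 1) = $41,664.24.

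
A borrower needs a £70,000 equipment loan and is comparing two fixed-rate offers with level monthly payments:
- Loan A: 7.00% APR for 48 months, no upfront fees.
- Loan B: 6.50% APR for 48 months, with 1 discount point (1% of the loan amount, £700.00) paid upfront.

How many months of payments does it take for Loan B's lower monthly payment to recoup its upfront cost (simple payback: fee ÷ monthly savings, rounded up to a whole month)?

44 months

Loan A: at 7.00% the monthly rate is 0.0058333, so the payment is 70,000 × 0.0058333 / (1 − 1.0058333^−48) = £1,676.24.
Loan B: at 6.50% the monthly rate is 0.0054167, so the payment is 70,000 × 0.0054167 / (1 − 1.0054167^−48) = £1,660.05.
Monthly savings = £1,676.24 − £1,660.05 = £16.19.
Break-even = £700.00 / £16.19 = 43.24 → 44 months.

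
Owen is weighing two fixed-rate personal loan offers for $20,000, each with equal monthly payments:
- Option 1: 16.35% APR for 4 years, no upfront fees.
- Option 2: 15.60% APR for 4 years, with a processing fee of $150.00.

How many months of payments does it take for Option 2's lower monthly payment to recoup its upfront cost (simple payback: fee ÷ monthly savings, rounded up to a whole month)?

Option 1: at 16.35% the monthly rate is 0.0136250, so the payment is 20,000 × 0.0136250 / (1 − 1.0136250^−48) = $570.40.
Option 2: at 15.60% the monthly rate is 0.0130000, so the payment is 20,000 × 0.0130000 / (1 − 1.0130000^−48) = $562.72.
Monthly savings = $570.40 − $562.72 = $7.68.
Break-even = $150.00 / $7.68 = 19.53 → 20 months.

20 months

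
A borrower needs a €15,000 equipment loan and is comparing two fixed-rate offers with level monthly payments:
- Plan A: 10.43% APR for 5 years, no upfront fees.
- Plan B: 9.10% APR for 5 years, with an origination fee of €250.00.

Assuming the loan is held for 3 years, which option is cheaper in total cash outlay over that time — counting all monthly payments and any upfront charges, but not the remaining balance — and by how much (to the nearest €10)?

Plan A: monthly rate = 10.43%/12 = 0.0086917; payment = 15,000 × 0.0086917 / (1 − (1+0.0086917)^−60) = €321.89.
Plan B: at 9.10% the monthly rate is 0.0075833, so the payment is 15,000 × 0.0075833 / (1 − 1.0075833^−60) = €312.10.
Over 36 months: Plan A costs 36 × €321.89 = €11,588.04; Plan B costs 36 × €312.10 + €250.00 = €11,485.60.
Plan B is cheaper by €11,588.04 − €11,485.60 = €102.44.

Plan B by €100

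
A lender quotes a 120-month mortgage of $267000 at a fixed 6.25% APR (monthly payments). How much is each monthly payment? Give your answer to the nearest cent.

At 6.25% the monthly rate is 0.0052083, so the payment is 267,000 × 0.0052083 / (1 − 1.0052083^−120) = $2,997.88.

$2,997.88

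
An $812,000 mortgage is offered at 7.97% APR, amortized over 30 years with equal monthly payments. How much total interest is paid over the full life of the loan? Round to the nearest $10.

$1,326,830

At 7.97% the monthly rate is 0.0066417, so the payment is 812,000 × 0.0066417 / (1 − 1.0066417^−360) = $5,941.20.
Total paid = 360 × $5,941.20 = $2,138,832.00; interest = $2,138,832.00 − $812,000 = $1,326,832.00.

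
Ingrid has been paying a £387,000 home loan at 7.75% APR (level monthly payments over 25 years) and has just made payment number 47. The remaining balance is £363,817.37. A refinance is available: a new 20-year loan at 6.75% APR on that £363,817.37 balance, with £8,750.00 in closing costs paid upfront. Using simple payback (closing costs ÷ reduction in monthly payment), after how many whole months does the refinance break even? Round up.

Current payment = 387,000 × 7.75%/12 / (1 − (1+0.0064583)^−300) = £2,923.12.
Refinanced payment = 363,817.37 × 0.0056250 / (1 − (1+0.0056250)^−240) = £2,766.34.
Monthly savings = £2,923.12 − £2,766.34 = £156.78.
Break-even = £8,750.00 / £156.78 = 55.81 → 56 months.

56 months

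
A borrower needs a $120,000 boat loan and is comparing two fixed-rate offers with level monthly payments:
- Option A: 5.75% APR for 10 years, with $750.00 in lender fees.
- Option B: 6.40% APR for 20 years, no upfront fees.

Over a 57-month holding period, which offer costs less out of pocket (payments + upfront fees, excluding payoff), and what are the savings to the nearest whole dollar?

Option A: at 5.75% the monthly rate is 0.0047917, so the payment is 120,000 × 0.0047917 / (1 − 1.0047917^−120) = $1,317.23.
Option B: at 6.40% the monthly rate is 0.0053333, so the payment is 120,000 × 0.0053333 / (1 − 1.0053333^−240) = $887.64.
Over 57 months: Option A costs 57 × $1,317.23 + $750.00 = $75,832.11; Option B costs 57 × $887.64 = $50,595.48.
Option B is cheaper by $75,832.11 − $50,595.48 = $25,236.63.

Option B by $25,237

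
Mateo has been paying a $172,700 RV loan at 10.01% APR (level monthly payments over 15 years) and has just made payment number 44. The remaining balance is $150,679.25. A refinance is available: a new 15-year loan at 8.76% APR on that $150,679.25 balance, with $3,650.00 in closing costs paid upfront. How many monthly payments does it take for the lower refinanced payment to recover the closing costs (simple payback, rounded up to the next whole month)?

11 months

Current payment = 172,700 × 10.01%/12 / (1 − (1+0.0083417)^−180) = $1,856.90.
Refinanced payment = 150,679.25 × 0.0073000 / (1 − (1+0.0073000)^−180) = $1,506.85.
Monthly savings = $1,856.90 − $1,506.85 = $350.05.
Break-even = $3,650.00 / $350.05 = 10.43 → 11 months.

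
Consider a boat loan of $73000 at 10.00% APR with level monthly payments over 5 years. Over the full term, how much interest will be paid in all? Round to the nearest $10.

$20,060

Monthly rate = 10%/12 = 0.0083333; payment = 73,000 × 0.0083333 / (1 − (1+0.0083333)^−60) = $1,551.03.
Total paid = 60 × $1,551.03 = $93,061.80; interest = $93,061.80 − $73,000 = $20,061.80.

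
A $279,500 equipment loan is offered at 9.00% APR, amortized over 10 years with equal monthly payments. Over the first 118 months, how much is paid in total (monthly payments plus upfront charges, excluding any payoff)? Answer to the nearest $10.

$417,790

Monthly rate = 9%/12 = 0.0075000; payment = 279,500 × 0.0075000 / (1 − (1+0.0075000)^−120) = $3,540.59.
Total outlay = 118 × $3,540.59 = $417,789.62.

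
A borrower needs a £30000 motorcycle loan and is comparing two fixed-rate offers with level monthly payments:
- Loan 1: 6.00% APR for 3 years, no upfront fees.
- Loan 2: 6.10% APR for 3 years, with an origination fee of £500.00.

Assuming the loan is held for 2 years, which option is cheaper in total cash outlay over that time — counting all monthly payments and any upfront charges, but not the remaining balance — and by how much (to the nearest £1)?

Loan 1 by £533

Loan 1: at 6.00% the monthly rate is 0.0050000, so the payment is 30,000 × 0.0050000 / (1 − 1.0050000^−36) = £912.66.
Loan 2: monthly rate = 6.1%/12 = 0.0050833; payment = 30,000 × 0.0050833 / (1 − (1+0.0050833)^−36) = £914.02.
Over 24 months: Loan 1 costs 24 × £912.66 = £21,903.84; Loan 2 costs 24 × £914.02 + £500.00 = £22,436.48.
Loan 1 is cheaper by £22,436.48 − £21,903.84 = £532.64.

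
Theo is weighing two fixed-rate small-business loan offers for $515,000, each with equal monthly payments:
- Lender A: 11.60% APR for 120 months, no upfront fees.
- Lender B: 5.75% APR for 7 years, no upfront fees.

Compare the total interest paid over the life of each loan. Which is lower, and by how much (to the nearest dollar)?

Lender A: monthly rate = 11.6%/12 = 0.0096667; payment = 515,000 × 0.0096667 / (1 − (1+0.0096667)^−120) = $7,270.16.
Total interest on Lender A = 120 × $7,270.16 − $515,000 = $357,419.20.
Lender B: monthly rate = 5.75%/12 = 0.0047917; payment = 515,000 × 0.0047917 / (1 − (1+0.0047917)^−84) = $7,461.84.
Total interest on Lender B = 84 × $7,461.84 − $515,000 = $111,794.56.
Lender B is lower by $245,624.64.

Lender B by $245,625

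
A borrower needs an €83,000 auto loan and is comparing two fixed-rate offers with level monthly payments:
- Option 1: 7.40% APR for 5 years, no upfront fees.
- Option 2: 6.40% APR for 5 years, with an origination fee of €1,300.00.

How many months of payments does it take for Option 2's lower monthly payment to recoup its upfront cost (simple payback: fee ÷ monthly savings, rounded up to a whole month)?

Option 1: monthly rate = 7.4%/12 = 0.0061667; payment = 83,000 × 0.0061667 / (1 − (1+0.0061667)^−60) = €1,659.21.
Option 2: at 6.40% the monthly rate is 0.0053333, so the payment is 83,000 × 0.0053333 / (1 − 1.0053333^−60) = €1,620.11.
Monthly savings = €1,659.21 − €1,620.11 = €39.10.
Break-even = €1,300.00 / €39.10 = 33.25 → 34 months.

34 months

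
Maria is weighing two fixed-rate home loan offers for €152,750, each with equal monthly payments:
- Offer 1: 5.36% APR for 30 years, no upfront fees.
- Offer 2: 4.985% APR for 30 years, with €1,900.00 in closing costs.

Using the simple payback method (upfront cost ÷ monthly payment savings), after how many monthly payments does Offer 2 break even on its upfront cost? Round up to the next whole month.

Offer 1: monthly rate = 5.36%/12 = 0.0044667; payment = 152,750 × 0.0044667 / (1 − (1+0.0044667)^−360) = €853.93.
Offer 2: at 4.985% the monthly rate is 0.0041542, so the payment is 152,750 × 0.0041542 / (1 − 1.0041542^−360) = €818.60.
Monthly savings = €853.93 − €818.60 = €35.33.
Break-even = €1,900.00 / €35.33 = 53.78 → 54 months.

54 months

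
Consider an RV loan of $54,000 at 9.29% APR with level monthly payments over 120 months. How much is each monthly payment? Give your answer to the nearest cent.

Monthly rate = 9.29%/12 = 0.0077417; payment = 54,000 × 0.0077417 / (1 − (1+0.0077417)^−120) = $692.55.

$692.55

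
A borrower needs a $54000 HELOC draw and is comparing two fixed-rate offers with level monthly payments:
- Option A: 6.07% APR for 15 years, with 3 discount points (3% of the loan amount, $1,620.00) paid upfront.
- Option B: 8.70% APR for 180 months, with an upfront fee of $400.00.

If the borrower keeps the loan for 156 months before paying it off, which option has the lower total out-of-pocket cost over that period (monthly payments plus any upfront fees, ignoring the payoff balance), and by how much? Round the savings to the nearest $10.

Option A: at 6.07% the monthly rate is 0.0050583, so the payment is 54,000 × 0.0050583 / (1 − 1.0050583^−180) = $457.73.
Option B: at 8.70% the monthly rate is 0.0072500, so the payment is 54,000 × 0.0072500 / (1 − 1.0072500^−180) = $538.11.
Over 156 months: Option A costs 156 × $457.73 + $1,620.00 = $73,025.88; Option B costs 156 × $538.11 + $400.00 = $84,345.16.
Option A is cheaper by $84,345.16 − $73,025.88 = $11,319.28.

Option A by $11,320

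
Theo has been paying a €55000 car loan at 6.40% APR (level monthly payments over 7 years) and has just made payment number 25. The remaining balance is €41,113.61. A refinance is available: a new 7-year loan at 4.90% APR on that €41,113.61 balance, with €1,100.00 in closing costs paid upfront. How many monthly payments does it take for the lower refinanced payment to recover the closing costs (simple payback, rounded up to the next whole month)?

Current payment = 55,000 × 6.4%/12 / (1 − (1+0.0053333)^−84) = €814.06.
Refinanced payment = 41,113.61 × 0.0040833 / (1 − (1+0.0040833)^−84) = €579.17.
Monthly savings = €814.06 − €579.17 = €234.89.
Break-even = €1,100.00 / €234.89 = 4.68 → 5 months.

5 months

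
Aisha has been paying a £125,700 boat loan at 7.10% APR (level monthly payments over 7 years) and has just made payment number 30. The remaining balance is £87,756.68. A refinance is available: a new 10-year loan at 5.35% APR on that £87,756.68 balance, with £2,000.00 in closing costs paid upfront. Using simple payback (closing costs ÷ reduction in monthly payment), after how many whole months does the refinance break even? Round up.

3 months

Current payment = 125,700 × 7.1%/12 / (1 − (1+0.0059167)^−84) = £1,903.30.
Refinanced payment = 87,756.68 × 0.0044583 / (1 − (1+0.0044583)^−120) = £945.88.
Monthly savings = £1,903.30 − £945.88 = £957.42.
Break-even = £2,000.00 / £957.42 = 2.09 → 3 months.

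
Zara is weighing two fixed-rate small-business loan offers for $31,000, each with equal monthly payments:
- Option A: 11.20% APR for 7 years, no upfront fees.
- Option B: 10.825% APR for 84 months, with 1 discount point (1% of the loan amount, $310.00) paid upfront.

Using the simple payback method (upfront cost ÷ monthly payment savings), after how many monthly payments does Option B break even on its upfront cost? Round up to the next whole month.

Option A: monthly rate = 11.2%/12 = 0.0093333; payment = 31,000 × 0.0093333 / (1 − (1+0.0093333)^−84) = $534.06.
Option B: monthly rate = 10.825%/12 = 0.0090208; payment = 31,000 × 0.0090208 / (1 − (1+0.0090208)^−84) = $527.95.
Monthly savings = $534.06 − $527.95 = $6.11.
Break-even = $310.00 / $6.11 = 50.74 → 51 months.

51 months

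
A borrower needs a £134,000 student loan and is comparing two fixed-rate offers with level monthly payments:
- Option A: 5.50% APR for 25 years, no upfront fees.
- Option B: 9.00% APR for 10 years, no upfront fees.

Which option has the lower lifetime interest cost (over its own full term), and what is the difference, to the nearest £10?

Option A: monthly rate = 5.5%/12 = 0.0045833; payment = 134,000 × 0.0045833 / (1 − (1+0.0045833)^−300) = £822.88.
Total interest on Option A = 300 × £822.88 − £134,000 = £112,864.00.
Option B: at 9.00% the monthly rate is 0.0075000, so the payment is 134,000 × 0.0075000 / (1 − 1.0075000^−120) = £1,697.46.
Total interest on Option B = 120 × £1,697.46 − £134,000 = £69,695.20.
Option B is lower by £43,168.80.

Option B by £43,170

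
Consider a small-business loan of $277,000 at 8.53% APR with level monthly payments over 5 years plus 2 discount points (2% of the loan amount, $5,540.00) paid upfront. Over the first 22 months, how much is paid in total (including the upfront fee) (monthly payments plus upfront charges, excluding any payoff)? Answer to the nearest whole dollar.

Monthly rate = 8.53%/12 = 0.0071083; payment = 277,000 × 0.0071083 / (1 − (1+0.0071083)^−60) = $5,687.09.
Total outlay = 22 × $5,687.09 + $5,540.00 = $130,655.98.

$130,656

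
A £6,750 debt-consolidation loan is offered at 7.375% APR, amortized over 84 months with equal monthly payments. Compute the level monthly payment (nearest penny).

At 7.375% the monthly rate is 0.0061458, so the payment is 6,750 × 0.0061458 / (1 − 1.0061458^−84) = £103.12.

£103.12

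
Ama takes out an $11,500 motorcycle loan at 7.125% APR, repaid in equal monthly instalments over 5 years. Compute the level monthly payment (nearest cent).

$228.39

Monthly rate = 7.125%/12 = 0.0059375; payment = 11,500 × 0.0059375 / (1 − (1+0.0059375)^−60) = $228.39.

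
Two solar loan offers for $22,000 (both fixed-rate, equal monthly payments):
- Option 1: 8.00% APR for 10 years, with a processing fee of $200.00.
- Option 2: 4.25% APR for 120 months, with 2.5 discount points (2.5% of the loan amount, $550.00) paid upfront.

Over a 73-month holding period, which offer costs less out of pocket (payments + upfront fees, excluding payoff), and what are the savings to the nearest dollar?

Option 1: monthly rate = 8%/12 = 0.0066667; payment = 22,000 × 0.0066667 / (1 − (1+0.0066667)^−120) = $266.92.
Option 2: monthly rate = 4.25%/12 = 0.0035417; payment = 22,000 × 0.0035417 / (1 − (1+0.0035417)^−120) = $225.36.
Over 73 months: Option 1 costs 73 × $266.92 + $200.00 = $19,685.16; Option 2 costs 73 × $225.36 + $550.00 = $17,001.28.
Option 2 is cheaper by $19,685.16 − $17,001.28 = $2,683.88.

Option 2 by $2,684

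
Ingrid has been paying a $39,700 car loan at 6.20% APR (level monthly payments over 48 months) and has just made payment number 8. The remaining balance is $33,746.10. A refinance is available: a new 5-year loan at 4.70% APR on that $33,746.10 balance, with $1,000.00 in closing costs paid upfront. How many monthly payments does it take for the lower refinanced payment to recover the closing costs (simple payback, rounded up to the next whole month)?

4 months

Current payment = 39,700 × 6.2%/12 / (1 − (1+0.0051667)^−48) = $936.00.
Refinanced payment = 33,746.10 × 0.0039167 / (1 − (1+0.0039167)^−60) = $632.20.
Monthly savings = $936.00 − $632.20 = $303.80.
Break-even = $1,000.00 / $303.80 = 3.29 → 4 months.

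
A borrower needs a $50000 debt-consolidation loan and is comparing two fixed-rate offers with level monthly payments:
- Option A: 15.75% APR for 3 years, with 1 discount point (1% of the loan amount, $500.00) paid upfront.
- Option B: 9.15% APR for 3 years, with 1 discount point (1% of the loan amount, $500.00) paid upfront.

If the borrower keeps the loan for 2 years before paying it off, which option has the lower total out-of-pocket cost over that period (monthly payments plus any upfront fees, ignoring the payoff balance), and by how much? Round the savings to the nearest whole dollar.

Option A: monthly rate = 15.75%/12 = 0.0131250; payment = 50,000 × 0.0131250 / (1 − (1+0.0131250)^−36) = $1,751.69.
Option B: at 9.15% the monthly rate is 0.0076250, so the payment is 50,000 × 0.0076250 / (1 − 1.0076250^−36) = $1,593.48.
Over 24 months: Option A costs 24 × $1,751.69 + $500.00 = $42,540.56; Option B costs 24 × $1,593.48 + $500.00 = $38,743.52.
Option B is cheaper by $42,540.56 − $38,743.52 = $3,797.04.

Option B by $3,797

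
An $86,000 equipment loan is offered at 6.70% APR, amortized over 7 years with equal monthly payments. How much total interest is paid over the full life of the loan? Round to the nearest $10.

At 6.70% the monthly rate is 0.0055833, so the payment is 86,000 × 0.0055833 / (1 − 1.0055833^−84) = $1,285.39.
Total paid = 84 × $1,285.39 = $107,972.76; interest = $107,972.76 − $86,000 = $21,972.76.

$21,970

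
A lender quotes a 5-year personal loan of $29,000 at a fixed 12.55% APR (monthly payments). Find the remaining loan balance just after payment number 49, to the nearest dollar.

$6,754

With monthly rate i = 12.55%/12 = 0.0104583, the balance after k of n payments is P · [(1+i)^n − (1+i)^k] / [(1+i)^n − 1].
(1+0.0104583)^60 = 1.86682924 and (1+0.0104583)^49 = 1.66495341, so the balance is 29,000 × (1.86682924 − 1.66495341) / (1.86682924 − 1) = $6,753.81.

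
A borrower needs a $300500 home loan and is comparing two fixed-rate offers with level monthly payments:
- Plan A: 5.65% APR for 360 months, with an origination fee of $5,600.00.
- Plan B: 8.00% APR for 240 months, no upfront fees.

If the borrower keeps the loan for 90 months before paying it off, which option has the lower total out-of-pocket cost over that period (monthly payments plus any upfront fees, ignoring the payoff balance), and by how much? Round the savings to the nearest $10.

Plan A: at 5.65% the monthly rate is 0.0047083, so the payment is 300,500 × 0.0047083 / (1 − 1.0047083^−360) = $1,734.59.
Plan B: at 8.00% the monthly rate is 0.0066667, so the payment is 300,500 × 0.0066667 / (1 − 1.0066667^−240) = $2,513.50.
Over 90 months: Plan A costs 90 × $1,734.59 + $5,600.00 = $161,713.10; Plan B costs 90 × $2,513.50 = $226,215.00.
Plan A is cheaper by $226,215.00 − $161,713.10 = $64,501.90.

Plan A by $64,500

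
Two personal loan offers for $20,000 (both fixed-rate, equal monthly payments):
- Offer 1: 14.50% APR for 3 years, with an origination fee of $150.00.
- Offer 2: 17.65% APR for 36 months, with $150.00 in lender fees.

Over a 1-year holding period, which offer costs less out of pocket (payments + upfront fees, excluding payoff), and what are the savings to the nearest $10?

Offer 1: at 14.50% the monthly rate is 0.0120833, so the payment is 20,000 × 0.0120833 / (1 − 1.0120833^−36) = $688.42.
Offer 2: monthly rate = 17.65%/12 = 0.0147083; payment = 20,000 × 0.0147083 / (1 − (1+0.0147083)^−36) = $719.54.
Over 12 months: Offer 1 costs 12 × $688.42 + $150.00 = $8,411.04; Offer 2 costs 12 × $719.54 + $150.00 = $8,784.48.
Offer 1 is cheaper by $8,784.48 − $8,411.04 = $373.44.

Offer 1 by $370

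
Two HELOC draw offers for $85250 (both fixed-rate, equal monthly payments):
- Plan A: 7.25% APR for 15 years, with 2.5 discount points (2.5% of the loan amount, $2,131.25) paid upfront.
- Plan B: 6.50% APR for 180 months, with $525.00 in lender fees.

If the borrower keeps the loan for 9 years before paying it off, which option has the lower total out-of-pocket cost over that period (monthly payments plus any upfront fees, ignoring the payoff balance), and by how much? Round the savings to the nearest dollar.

Plan A: at 7.25% the monthly rate is 0.0060417, so the payment is 85,250 × 0.0060417 / (1 − 1.0060417^−180) = $778.22.
Plan B: at 6.50% the monthly rate is 0.0054167, so the payment is 85,250 × 0.0054167 / (1 − 1.0054167^−180) = $742.62.
Over 108 months: Plan A costs 108 × $778.22 + $2,131.25 = $86,179.01; Plan B costs 108 × $742.62 + $525.00 = $80,727.96.
Plan B is cheaper by $86,179.01 − $80,727.96 = $5,451.05.

Plan B by $5,451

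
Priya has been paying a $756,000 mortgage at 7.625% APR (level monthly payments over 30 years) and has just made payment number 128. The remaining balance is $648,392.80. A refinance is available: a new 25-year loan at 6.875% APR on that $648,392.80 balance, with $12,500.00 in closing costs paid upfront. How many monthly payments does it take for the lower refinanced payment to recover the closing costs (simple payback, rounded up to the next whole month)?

16 months

Current payment = 756,000 × 7.625%/12 / (1 − (1+0.0063542)^−360) = $5,350.92.
Refinanced payment = 648,392.80 × 0.0057292 / (1 − (1+0.0057292)^−300) = $4,531.13.
Monthly savings = $5,350.92 − $4,531.13 = $819.79.
Break-even = $12,500.00 / $819.79 = 15.25 → 16 months.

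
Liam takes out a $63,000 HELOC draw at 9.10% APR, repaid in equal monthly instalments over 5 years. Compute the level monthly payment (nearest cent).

$1,310.84

At 9.10% the monthly rate is 0.0075833, so the payment is 63,000 × 0.0075833 / (1 − 1.0075833^−60) = $1,310.84.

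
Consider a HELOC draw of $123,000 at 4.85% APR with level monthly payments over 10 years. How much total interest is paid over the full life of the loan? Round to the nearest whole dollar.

$32,473

At 4.85% the monthly rate is 0.0040417, so the payment is 123,000 × 0.0040417 / (1 − 1.0040417^−120) = $1,295.61.
Total paid = 120 × $1,295.61 = $155,473.20; interest = $155,473.20 − $123,000 = $32,473.20.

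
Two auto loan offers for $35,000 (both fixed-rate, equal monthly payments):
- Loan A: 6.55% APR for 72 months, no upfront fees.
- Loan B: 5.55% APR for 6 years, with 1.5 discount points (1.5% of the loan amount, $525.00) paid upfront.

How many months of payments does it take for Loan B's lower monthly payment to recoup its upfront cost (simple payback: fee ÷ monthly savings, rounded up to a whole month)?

Loan A: at 6.55% the monthly rate is 0.0054583, so the payment is 35,000 × 0.0054583 / (1 − 1.0054583^−72) = $589.18.
Loan B: at 5.55% the monthly rate is 0.0046250, so the payment is 35,000 × 0.0046250 / (1 − 1.0046250^−72) = $572.65.
Monthly savings = $589.18 − $572.65 = $16.53.
Break-even = $525.00 / $16.53 = 31.76 → 32 months.

32 months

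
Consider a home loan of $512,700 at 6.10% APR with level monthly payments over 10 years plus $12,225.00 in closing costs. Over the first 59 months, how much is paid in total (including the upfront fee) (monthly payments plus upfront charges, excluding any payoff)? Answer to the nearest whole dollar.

Monthly rate = 6.1%/12 = 0.0050833; payment = 512,700 × 0.0050833 / (1 − (1+0.0050833)^−120) = $5,717.80.
Total outlay = 59 × $5,717.80 + $12,225.00 = $349,575.20.

$349,575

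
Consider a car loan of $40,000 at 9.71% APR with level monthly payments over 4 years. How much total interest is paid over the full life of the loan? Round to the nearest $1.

$8,429

At 9.71% the monthly rate is 0.0080917, so the payment is 40,000 × 0.0080917 / (1 − 1.0080917^−48) = $1,008.94.
Total paid = 48 × $1,008.94 = $48,429.12; interest = $48,429.12 − $40,000 = $8,429.12.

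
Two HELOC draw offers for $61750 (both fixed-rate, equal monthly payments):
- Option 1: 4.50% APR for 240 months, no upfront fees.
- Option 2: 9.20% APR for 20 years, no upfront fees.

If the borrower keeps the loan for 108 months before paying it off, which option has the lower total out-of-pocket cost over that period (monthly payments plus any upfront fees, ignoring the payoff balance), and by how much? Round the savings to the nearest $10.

Option 1: monthly rate = 4.5%/12 = 0.0037500; payment = 61,750 × 0.0037500 / (1 − (1+0.0037500)^−240) = $390.66.
Option 2: monthly rate = 9.2%/12 = 0.0076667; payment = 61,750 × 0.0076667 / (1 − (1+0.0076667)^−240) = $563.55.
Over 108 months: Option 1 costs 108 × $390.66 = $42,191.28; Option 2 costs 108 × $563.55 = $60,863.40.
Option 1 is cheaper by $60,863.40 − $42,191.28 = $18,672.12.

Option 1 by $18,670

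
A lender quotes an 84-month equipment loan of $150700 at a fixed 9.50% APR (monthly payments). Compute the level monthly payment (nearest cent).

At 9.50% the monthly rate is 0.0079167, so the payment is 150,700 × 0.0079167 / (1 − 1.0079167^−84) = $2,463.04.

$2,463.04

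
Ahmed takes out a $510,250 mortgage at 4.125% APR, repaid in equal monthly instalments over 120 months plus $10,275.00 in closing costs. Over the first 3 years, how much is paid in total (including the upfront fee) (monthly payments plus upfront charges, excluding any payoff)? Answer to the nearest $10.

$197,350

At 4.125% the monthly rate is 0.0034375, so the payment is 510,250 × 0.0034375 / (1 − 1.0034375^−120) = $5,196.40.
Total outlay = 36 × $5,196.40 + $10,275.00 = $197,345.40.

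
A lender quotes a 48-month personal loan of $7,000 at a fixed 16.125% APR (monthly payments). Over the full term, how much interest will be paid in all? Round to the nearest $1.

Monthly rate = 16.125%/12 = 0.0134375; payment = 7,000 × 0.0134375 / (1 − (1+0.0134375)^−48) = $198.83.
Total paid = 48 × $198.83 = $9,543.84; interest = $9,543.84 − $7,000 = $2,543.84.

$2,544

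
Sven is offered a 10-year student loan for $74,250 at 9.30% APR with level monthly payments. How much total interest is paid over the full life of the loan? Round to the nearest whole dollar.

Monthly rate = 9.3%/12 = 0.0077500; payment = 74,250 × 0.0077500 / (1 − (1+0.0077500)^−120) = $952.67.
Total paid = 120 × $952.67 = $114,320.40; interest = $114,320.40 − $74,250 = $40,070.40.

$40,070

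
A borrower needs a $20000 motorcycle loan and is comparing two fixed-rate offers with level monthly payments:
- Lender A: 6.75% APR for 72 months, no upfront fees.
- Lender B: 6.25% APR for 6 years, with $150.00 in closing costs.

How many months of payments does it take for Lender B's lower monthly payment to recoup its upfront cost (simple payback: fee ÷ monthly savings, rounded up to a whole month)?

32 months

Lender A: monthly rate = 6.75%/12 = 0.0056250; payment = 20,000 × 0.0056250 / (1 − (1+0.0056250)^−72) = $338.58.
Lender B: monthly rate = 6.25%/12 = 0.0052083; payment = 20,000 × 0.0052083 / (1 − (1+0.0052083)^−72) = $333.82.
Monthly savings = $338.58 − $333.82 = $4.76.
Break-even = $150.00 / $4.76 = 31.51 → 32 months.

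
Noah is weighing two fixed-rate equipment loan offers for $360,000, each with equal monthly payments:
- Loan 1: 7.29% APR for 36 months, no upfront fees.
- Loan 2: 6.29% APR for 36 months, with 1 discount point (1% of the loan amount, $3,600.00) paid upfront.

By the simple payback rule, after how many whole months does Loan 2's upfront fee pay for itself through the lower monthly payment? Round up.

22 months

Loan 1: monthly rate = 7.29%/12 = 0.0060750; payment = 360,000 × 0.0060750 / (1 − (1+0.0060750)^−36) = $11,163.55.
Loan 2: at 6.29% the monthly rate is 0.0052417, so the payment is 360,000 × 0.0052417 / (1 − 1.0052417^−36) = $10,999.26.
Monthly savings = $11,163.55 − $10,999.26 = $164.29.
Break-even = $3,600.00 / $164.29 = 21.91 → 22 months.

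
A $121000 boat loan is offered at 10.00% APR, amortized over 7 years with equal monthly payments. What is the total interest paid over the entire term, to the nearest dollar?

$47,734

At 10.00% the monthly rate is 0.0083333, so the payment is 121,000 × 0.0083333 / (1 − 1.0083333^−84) = $2,008.74.
Total paid = 84 × $2,008.74 = $168,734.16; interest = $168,734.16 − $121,000 = $47,734.16.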